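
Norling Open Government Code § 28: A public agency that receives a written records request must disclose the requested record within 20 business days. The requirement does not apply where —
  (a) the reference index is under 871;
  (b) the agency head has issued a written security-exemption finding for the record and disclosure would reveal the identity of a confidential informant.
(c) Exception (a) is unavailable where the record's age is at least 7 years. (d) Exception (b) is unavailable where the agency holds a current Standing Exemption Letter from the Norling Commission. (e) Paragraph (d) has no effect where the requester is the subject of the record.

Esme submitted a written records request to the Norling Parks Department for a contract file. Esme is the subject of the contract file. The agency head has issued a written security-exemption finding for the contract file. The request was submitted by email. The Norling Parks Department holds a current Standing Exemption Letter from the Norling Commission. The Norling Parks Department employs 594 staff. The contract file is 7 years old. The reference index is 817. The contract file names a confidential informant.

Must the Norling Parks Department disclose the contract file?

No — exception (b) applies; the Norling Parks Department is not required to disclose the contract file.

Exception (a) is satisfied on its face — the reference index is 817, under the 871 limit. But applying paragraph (c): (c) operates against (a): the record's age is 7 years, meeting the 7 years threshold. So (a) is unavailable.
All of (b)'s requirements are met (a written security-exemption finding has been issued; the contract file names a confidential informant). Considering the limiting provisions: (d) operates (a current Standing Exemption Letter is held), but is displaced by (e): (e) applies — Esme is the subject of the contract file. (b) remains available.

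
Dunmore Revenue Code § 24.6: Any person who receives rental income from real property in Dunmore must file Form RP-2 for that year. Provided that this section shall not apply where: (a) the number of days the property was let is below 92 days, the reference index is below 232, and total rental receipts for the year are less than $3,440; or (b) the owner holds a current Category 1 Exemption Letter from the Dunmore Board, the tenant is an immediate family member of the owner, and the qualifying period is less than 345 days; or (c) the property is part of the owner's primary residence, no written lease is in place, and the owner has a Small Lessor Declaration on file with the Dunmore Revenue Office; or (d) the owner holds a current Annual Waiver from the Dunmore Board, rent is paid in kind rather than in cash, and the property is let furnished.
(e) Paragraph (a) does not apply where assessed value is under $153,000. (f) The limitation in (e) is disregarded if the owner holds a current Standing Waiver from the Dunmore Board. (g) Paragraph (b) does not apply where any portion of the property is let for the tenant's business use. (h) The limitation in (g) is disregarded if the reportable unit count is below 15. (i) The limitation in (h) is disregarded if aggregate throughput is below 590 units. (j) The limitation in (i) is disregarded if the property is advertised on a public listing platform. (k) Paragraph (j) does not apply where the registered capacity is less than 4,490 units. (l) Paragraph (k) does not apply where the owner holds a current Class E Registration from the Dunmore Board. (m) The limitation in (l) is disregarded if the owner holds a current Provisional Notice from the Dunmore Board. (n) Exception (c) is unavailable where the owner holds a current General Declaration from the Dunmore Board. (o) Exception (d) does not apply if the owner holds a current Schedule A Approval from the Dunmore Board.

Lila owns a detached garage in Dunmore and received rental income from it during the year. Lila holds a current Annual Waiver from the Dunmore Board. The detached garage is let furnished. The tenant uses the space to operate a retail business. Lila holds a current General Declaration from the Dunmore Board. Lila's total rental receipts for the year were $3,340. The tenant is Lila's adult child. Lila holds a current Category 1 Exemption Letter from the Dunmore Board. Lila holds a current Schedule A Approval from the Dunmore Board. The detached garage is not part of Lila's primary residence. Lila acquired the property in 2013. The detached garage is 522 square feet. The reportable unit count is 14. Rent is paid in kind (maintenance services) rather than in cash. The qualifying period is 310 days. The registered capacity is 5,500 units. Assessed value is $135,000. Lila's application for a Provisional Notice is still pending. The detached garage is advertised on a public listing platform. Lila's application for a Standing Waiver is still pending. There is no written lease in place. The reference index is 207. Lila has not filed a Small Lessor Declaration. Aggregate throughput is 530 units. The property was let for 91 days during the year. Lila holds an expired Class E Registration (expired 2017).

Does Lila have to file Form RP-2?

No — exception (b) applies; Lila is not required to file Form RP-2.

Exception (a): the number of days the property was let is 91 days, below the 92 days limit; the reference index is 207, below the 232 limit; total rental receipts for the year are $3,340, less than the $3,440 limit — every condition holds. Turning to paragraphs (e)–(f): (e) operates against (a): assessed value is $135,000, under the $153,000 limit. (f), which would lift (e), is not triggered — there is no Standing Waiver in force. Exception (a) does not apply.
Exception (b) is satisfied on its face — a current Category 1 Exemption Letter is held; the tenant is an immediate family member; the qualifying period is 310 days, less than the 345 days limit. Under paragraphs (g)–(m): (g) would limit (b) — the space is let for business use — but (h) sets (g) aside: (h) operates against (g): the reportable unit count is 14, below the 15 limit. (i) would limit (h) — aggregate throughput is 530 units, below the 590 units limit — but (j) sets (i) aside: (j) is engaged — the property is publicly advertised. (k), which would lift (j), is not engaged — the registered capacity is 5,500 units, not less than 4,490 units. So (b) applies.
Exception (c) fails — the detached garage is not part of the primary residence.
Exception (d): a current Annual Waiver is held; rent is paid in kind; the property is let furnished — every condition holds. But: (o) is engaged — a current Schedule A Approval is held. So (d) is unavailable.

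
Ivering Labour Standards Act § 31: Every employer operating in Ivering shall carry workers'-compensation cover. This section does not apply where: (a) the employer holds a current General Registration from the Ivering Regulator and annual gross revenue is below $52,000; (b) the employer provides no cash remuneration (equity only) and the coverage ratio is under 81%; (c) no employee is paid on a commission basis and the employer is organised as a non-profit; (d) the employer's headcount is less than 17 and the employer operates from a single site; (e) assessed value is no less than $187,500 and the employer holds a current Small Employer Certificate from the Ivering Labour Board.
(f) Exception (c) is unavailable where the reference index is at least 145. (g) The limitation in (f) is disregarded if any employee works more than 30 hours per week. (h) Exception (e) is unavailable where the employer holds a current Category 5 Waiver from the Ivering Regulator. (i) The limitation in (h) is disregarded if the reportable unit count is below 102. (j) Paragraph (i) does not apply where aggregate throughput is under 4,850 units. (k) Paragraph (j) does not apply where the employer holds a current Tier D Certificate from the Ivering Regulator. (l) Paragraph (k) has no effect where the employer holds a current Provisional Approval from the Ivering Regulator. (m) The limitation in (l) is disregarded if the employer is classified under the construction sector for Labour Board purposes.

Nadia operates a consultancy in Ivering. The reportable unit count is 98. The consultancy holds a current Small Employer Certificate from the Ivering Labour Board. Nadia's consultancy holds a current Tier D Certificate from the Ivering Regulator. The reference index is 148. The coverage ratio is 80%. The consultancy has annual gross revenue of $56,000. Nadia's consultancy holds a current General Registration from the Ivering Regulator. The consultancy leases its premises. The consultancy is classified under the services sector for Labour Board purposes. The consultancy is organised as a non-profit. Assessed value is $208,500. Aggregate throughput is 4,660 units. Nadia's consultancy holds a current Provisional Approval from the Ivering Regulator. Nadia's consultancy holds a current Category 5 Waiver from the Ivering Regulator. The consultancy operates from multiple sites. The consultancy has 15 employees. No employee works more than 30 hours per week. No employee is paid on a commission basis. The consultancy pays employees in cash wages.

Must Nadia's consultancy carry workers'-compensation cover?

Yes — Nadia's consultancy must carry workers'-compensation cover.

Exception (a) fails — annual gross revenue is $56,000, not below $52,000.
Exception (b) does not apply: employees are paid cash wages.
All of (c)'s requirements are met (no employee is paid on commission; the employer is a non-profit). But applying paragraphs (f)–(g): (f) operates against (c): the reference index is 148, meeting the 145 threshold. (g), which would lift (f), does not operate here — no employee exceeds 30 hours/week. So (c) is unavailable.
Exception (d) requires that the employer operates from a single site; but the employer operates from multiple sites, so (d) is unavailable.
All of (e)'s requirements are met (assessed value is $208,500, meeting the $187,500 threshold; a current Small Employer Certificate is held). However, paragraphs (h)–(m) must be considered: (h) is triggered — a current Category 5 Waiver is held. (i) would limit (h) — the reportable unit count is 98, below the 102 limit — but (j) sets (i) aside: (j) operates against (i): aggregate throughput is 4,660 units, under the 4,850 units limit. (k) would limit (j) — a current Tier D Certificate is held — but (l) sets (k) aside: (l) operates against (k): a current Provisional Approval is held. (m), which would lift (l), is not engaged — the consultancy is classified under the services sector. Exception (e) does not apply.
No exception is made out. Nadia's consultancy falls within the general rule.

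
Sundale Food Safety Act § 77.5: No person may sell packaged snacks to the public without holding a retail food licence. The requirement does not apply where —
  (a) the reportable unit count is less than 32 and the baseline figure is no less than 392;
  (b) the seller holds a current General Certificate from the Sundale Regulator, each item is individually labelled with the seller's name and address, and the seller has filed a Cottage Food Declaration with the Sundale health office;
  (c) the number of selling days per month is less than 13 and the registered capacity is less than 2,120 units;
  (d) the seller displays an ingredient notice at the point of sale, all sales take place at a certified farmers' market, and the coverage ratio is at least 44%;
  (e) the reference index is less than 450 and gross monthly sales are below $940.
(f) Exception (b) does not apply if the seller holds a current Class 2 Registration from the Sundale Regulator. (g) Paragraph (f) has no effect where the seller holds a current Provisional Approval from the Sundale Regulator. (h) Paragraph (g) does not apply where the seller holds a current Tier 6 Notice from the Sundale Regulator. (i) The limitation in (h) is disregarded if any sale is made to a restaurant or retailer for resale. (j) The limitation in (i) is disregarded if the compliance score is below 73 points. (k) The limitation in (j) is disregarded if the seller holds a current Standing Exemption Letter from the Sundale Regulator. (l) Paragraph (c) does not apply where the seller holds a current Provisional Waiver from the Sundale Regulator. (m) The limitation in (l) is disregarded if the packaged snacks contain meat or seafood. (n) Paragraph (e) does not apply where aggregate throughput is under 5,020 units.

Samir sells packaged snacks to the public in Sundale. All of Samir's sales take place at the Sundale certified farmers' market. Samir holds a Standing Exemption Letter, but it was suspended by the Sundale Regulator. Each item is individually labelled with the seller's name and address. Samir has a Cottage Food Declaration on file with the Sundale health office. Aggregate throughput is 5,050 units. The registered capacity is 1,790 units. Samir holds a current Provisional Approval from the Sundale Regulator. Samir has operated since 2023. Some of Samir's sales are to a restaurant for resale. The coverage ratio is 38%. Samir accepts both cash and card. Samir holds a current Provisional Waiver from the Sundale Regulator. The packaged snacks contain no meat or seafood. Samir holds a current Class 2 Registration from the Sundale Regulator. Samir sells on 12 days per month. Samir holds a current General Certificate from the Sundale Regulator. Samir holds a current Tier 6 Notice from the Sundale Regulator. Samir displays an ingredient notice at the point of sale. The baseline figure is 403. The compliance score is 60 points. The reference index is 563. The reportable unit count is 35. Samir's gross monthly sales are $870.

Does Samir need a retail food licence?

Yes — Samir must hold a retail food licence.

Exception (a) requires that the reportable unit count is less than 32; but the reportable unit count is 35, not less than 32, so (a) is unavailable.
Exception (b)'s conditions are all satisfied: a current General Certificate is held; items are individually labelled; a Cottage Food Declaration is on file. However, paragraphs (f)–(k) must be considered: (f) is triggered — a current Class 2 Registration is held. (g) is engaged (a current Provisional Approval is held), but is overridden by (h): (h) operates against (g): a current Tier 6 Notice is held. (i) is triggered (some sales are to a restaurant for resale), but is displaced by (j): (j) operates against (i): the compliance score is 60 points, below the 73 points limit. (k) is not triggered (the Standing Exemption Letter is not current), so (j) stands. (b) is therefore removed.
All of (c)'s requirements are met (the number of selling days per month is 12, less than the 13 limit; the registered capacity is 1,790 units, less than the 2,120 units limit). But: (l) operates against (c): a current Provisional Waiver is held. (m), which would lift (l), does not operate here — the packaged snacks contain no meat or seafood. Exception (c) does not apply.
Exception (d) requires that the coverage ratio is at least 44%; but the coverage ratio is 38%, short of 44%, so (d) is unavailable.
Exception (e) requires that the reference index is less than 450; but the reference index is 563, not less than 450, so (e) is unavailable.
No exception displaces § 77.5.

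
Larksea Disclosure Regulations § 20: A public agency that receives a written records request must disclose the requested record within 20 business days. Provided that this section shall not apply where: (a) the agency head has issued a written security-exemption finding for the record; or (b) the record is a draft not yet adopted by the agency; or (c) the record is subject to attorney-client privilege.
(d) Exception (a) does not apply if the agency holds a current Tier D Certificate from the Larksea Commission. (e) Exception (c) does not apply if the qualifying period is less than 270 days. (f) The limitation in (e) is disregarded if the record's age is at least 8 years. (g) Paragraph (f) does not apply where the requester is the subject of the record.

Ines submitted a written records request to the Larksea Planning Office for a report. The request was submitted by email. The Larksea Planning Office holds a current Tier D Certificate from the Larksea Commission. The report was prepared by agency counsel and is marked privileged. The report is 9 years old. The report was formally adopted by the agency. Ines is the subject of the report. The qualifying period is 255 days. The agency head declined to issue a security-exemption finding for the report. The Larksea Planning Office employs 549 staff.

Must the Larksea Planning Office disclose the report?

Exception (a) requires that the agency head has issued a written security-exemption finding for the record; but the agency head declined to issue a security-exemption finding, so (a) is unavailable.
Exception (b) does not apply: the report has been formally adopted.
Exception (c) is satisfied on its face — the report is privileged. But: (e) is engaged — the qualifying period is 255 days, less than the 270 days limit. (f) would limit (e) — the record's age is 9 years, meeting the 8 years threshold — but (g) sets (f) aside: (g) operates against (f): Ines is the subject of the report. So (c) is unavailable.
No exception displaces § 20.

Yes — the Larksea Planning Office must disclose the report.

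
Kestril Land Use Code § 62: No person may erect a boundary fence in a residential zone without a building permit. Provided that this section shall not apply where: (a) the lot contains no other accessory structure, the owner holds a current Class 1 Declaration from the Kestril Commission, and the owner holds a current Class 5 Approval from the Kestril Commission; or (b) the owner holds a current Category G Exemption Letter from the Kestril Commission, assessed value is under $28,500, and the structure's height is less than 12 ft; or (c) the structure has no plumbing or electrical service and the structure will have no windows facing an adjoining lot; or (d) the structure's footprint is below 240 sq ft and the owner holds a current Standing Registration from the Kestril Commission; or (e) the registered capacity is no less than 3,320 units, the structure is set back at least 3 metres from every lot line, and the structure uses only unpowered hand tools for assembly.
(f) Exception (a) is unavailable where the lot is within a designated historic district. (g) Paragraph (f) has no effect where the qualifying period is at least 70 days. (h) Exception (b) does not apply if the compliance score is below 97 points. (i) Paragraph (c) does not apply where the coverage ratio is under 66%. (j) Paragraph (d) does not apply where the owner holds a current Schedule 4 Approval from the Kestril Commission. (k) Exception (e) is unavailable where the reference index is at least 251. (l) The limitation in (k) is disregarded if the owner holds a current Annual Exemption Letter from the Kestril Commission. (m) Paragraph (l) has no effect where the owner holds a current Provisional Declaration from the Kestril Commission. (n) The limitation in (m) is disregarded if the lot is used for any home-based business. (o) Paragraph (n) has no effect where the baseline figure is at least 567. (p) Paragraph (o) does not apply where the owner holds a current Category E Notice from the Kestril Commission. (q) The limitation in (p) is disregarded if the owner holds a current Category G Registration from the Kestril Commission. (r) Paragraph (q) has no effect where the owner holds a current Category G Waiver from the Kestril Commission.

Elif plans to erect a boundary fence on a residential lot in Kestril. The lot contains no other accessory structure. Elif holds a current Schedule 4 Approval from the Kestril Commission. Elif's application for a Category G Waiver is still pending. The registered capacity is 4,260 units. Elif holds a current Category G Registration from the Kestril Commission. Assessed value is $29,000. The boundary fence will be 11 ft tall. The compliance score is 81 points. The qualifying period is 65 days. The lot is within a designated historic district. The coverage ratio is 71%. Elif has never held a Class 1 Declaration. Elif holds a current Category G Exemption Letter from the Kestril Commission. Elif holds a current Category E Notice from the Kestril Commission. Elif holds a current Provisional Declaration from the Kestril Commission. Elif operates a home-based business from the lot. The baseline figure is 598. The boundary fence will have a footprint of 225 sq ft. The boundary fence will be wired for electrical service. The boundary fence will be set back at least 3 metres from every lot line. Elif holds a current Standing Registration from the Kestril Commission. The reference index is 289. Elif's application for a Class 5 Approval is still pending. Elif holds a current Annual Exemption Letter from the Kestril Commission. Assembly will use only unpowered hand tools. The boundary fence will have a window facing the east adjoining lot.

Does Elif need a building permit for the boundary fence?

Exception (a) requires that the owner holds a current Class 1 Declaration from the Kestril Commission; but no current Class 1 Declaration is held, so (a) is unavailable.
Exception (b) does not apply: assessed value is $29,000, not under $28,500.
Exception (c) fails — electrical service is planned.
Exception (d)'s conditions are all satisfied: the structure's footprint is 225 sq ft, below the 240 sq ft limit; a current Standing Registration is held. Turning to paragraph (j): (j) is triggered — a current Schedule 4 Approval is held. So (d) is unavailable.
All of (e)'s requirements are met (the registered capacity is 4,260 units, meeting the 3,320 units threshold; the setback is at least 3 m on every side; assembly uses only hand tools). But: (k) is engaged — the reference index is 289, meeting the 251 threshold. (l) would limit (k) — a current Annual Exemption Letter is held — but (m) sets (l) aside: (m) operates against (l): a current Provisional Declaration is held. (n) would limit (m) — a home-based business operates on the lot — but (o) sets (n) aside: (o) applies — the baseline figure is 598, meeting the 567 threshold. (p) is engaged (a current Category E Notice is held), but is overridden by (q): (q) is engaged — a current Category G Registration is held. (r) is inapplicable (there is no Category G Waiver in force), so (q) stands. Exception (e) does not apply.
No exception applies. The general rule governs.

Yes — Elif must obtain a building permit.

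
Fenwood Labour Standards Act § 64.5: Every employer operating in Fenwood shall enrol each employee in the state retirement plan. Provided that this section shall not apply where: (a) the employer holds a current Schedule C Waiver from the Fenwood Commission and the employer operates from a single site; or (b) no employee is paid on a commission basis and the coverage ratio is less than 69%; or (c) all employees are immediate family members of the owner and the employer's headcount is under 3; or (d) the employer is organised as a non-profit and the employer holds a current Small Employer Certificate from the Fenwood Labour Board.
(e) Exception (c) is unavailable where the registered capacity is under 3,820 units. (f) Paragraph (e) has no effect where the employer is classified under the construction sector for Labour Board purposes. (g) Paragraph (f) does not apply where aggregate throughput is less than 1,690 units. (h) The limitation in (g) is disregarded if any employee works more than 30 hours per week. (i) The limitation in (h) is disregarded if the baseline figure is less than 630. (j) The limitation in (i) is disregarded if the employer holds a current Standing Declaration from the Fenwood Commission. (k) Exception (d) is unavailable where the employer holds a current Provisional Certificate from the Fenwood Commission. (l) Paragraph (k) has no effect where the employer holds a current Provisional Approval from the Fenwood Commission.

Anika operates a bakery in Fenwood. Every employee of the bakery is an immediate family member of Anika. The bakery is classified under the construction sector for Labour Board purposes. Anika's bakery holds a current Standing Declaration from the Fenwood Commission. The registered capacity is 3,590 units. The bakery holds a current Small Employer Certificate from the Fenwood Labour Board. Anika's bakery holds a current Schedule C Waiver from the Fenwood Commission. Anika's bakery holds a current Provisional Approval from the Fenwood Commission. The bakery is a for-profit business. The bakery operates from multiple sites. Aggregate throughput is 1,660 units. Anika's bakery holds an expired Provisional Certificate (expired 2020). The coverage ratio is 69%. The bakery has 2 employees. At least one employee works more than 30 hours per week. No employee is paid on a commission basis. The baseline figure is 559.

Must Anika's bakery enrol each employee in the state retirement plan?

No — exception (c) applies; Anika's bakery is not required to enrol each employee in the state retirement plan.

Exception (a) requires that the employer operates from a single site; but the employer operates from multiple sites, so (a) is unavailable.
Exception (b) fails — the coverage ratio is 69%, not less than 69%.
Exception (c)'s conditions are all satisfied: every employee is an immediate family member; the employer's headcount is 2, under the 3 limit. As to paragraphs (e)–(j): (e) would limit (c) — the registered capacity is 3,590 units, under the 3,820 units limit — but (f) sets (e) aside: (f) operates against (e): the bakery is classified under the construction sector. (g) operates (aggregate throughput is 1,660 units, less than the 1,690 units limit), but is displaced by (h): (h) operates against (g): at least one employee exceeds 30 hours/week. (i) operates (the baseline figure is 559, less than the 630 limit), but is displaced by (j): (j) operates against (i): a current Standing Declaration is held. Exception (c) stands.
Exception (d) requires that the employer is organised as a non-profit; but the employer is for-profit, so (d) is unavailable.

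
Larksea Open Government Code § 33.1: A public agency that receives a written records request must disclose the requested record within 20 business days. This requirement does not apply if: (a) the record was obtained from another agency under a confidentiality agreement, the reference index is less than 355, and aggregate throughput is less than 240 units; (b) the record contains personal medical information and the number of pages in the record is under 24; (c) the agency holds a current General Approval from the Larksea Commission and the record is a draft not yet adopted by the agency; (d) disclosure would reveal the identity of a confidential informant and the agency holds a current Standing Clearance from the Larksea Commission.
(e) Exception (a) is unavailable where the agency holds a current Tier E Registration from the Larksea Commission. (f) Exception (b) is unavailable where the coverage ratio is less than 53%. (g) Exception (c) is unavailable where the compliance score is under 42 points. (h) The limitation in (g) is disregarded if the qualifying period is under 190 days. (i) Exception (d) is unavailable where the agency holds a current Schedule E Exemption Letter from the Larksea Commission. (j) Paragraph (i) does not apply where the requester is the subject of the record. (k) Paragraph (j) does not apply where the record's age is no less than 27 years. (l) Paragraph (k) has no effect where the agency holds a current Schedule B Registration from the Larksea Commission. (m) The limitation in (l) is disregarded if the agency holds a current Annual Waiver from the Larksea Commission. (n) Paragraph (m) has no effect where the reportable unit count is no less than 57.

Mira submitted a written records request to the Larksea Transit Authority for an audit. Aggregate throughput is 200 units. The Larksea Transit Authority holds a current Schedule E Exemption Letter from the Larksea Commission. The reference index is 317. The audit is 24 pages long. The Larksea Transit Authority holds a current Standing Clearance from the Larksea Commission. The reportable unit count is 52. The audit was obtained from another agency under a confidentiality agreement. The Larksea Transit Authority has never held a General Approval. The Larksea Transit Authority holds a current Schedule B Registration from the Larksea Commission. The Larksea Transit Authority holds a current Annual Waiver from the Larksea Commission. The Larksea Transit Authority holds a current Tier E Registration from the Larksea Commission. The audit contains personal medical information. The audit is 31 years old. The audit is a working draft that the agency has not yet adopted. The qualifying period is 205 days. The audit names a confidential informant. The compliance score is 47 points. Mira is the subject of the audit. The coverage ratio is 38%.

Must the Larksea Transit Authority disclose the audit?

Yes — the Larksea Transit Authority must disclose the audit.

Exception (a)'s conditions are all satisfied: the audit was obtained under a confidentiality agreement; the reference index is 317, less than the 355 limit; aggregate throughput is 200 units, less than the 240 units limit. Turning to paragraph (e): (e) is triggered — a current Tier E Registration is held. Exception (a) does not apply.
Exception (b) requires that the number of pages in the record is under 24; but the number of pages in the record is 24, not under 24, so (b) is unavailable.
Exception (c) requires that the agency holds a current General Approval from the Larksea Commission; but no current General Approval is held, so (c) is unavailable.
Exception (d): the audit names a confidential informant; a current Standing Clearance is held — every condition holds. But applying paragraphs (i)–(n): (i) is engaged — a current Schedule E Exemption Letter is held. (j) would limit (i) — Mira is the subject of the audit — but (k) sets (j) aside: (k) applies — the record's age is 31 years, meeting the 27 years threshold. (l) would limit (k) — a current Schedule B Registration is held — but (m) sets (l) aside: (m) is triggered — a current Annual Waiver is held. (n), which would lift (m), is not triggered — the reportable unit count is 52, short of 57. So (d) is unavailable.
No exception is made out. the Larksea Transit Authority falls within the general rule.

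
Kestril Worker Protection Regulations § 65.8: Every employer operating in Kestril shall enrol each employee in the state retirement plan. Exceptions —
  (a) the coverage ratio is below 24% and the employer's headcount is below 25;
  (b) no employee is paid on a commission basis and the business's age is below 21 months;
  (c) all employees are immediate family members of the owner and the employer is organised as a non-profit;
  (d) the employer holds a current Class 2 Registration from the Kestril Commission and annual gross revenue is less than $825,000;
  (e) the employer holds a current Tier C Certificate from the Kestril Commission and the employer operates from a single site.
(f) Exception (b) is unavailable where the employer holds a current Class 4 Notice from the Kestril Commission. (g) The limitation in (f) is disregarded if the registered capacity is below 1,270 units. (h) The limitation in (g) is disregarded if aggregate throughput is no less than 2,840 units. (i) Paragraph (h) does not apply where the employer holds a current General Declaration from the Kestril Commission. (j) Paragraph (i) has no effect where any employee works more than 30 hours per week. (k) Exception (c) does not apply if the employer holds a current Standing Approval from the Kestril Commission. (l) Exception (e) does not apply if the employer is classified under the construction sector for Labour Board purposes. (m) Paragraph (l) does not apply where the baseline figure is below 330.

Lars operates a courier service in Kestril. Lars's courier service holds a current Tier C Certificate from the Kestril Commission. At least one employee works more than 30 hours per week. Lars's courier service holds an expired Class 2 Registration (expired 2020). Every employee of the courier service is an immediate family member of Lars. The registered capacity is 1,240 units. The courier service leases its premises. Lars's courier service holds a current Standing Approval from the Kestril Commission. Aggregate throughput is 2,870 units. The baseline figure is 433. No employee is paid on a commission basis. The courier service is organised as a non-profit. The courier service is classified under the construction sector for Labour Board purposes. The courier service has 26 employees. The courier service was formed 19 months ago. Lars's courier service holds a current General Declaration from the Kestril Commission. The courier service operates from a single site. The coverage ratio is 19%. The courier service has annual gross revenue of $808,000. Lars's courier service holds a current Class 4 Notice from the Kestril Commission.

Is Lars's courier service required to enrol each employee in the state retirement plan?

Yes — Lars's courier service must enrol each employee in the state retirement plan.

Exception (a) fails — the employer's headcount is 26, not below 25.
Exception (b): no employee is paid on commission; the business's age is 19 months, below the 21 months limit — every condition holds. But applying paragraphs (f)–(j): (f) operates against (b): a current Class 4 Notice is held. (g) would limit (f) — the registered capacity is 1,240 units, below the 1,270 units limit — but (h) sets (g) aside: (h) is engaged — aggregate throughput is 2,870 units, meeting the 2,840 units threshold. (i) is engaged (a current General Declaration is held), but yields to (j): (j) operates against (i): at least one employee exceeds 30 hours/week. Exception (b) does not apply.
Exception (c) is satisfied on its face — every employee is an immediate family member; the employer is a non-profit. But applying paragraph (k): (k) operates against (c): a current Standing Approval is held. (c) is therefore removed.
Exception (d) fails — the Class 2 Registration is not current.
Exception (e)'s conditions are all satisfied: a current Tier C Certificate is held; the employer operates from a single site. However, paragraphs (l)–(m) must be considered: (l) operates against (e): the courier service is classified under the construction sector. (m) does not operate here (the baseline figure is 433, not below 330), so (l) stands. Exception (e) does not apply.
No exception displaces § 65.8.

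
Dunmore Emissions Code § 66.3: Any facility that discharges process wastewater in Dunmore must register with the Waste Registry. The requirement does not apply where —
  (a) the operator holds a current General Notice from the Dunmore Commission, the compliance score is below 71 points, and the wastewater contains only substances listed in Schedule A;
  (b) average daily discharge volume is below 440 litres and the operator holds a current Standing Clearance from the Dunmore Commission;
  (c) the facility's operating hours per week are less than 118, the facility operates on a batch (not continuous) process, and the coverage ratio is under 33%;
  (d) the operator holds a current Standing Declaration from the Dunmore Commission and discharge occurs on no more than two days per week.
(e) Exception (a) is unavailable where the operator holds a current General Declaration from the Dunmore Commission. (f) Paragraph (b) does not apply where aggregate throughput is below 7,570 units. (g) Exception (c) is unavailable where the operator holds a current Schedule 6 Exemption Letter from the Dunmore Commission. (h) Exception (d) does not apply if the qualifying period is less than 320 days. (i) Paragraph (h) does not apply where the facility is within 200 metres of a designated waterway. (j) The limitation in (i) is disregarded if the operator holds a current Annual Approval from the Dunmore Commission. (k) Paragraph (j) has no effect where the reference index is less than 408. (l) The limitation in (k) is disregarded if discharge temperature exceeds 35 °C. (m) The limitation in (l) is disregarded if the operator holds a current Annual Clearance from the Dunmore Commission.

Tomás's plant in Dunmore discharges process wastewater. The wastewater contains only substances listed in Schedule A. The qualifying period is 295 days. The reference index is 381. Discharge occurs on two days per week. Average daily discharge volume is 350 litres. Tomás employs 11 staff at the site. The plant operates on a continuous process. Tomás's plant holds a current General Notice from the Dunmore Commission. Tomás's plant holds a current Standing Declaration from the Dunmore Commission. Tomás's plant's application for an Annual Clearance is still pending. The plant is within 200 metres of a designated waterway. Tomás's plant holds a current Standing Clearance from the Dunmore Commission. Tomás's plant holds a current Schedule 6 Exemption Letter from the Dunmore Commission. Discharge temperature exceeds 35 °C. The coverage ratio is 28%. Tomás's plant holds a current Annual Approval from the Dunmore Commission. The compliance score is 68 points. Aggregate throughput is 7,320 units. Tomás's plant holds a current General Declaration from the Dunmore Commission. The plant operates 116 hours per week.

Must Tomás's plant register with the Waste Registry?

All of (a)'s requirements are met (a current General Notice is held; the compliance score is 68 points, below the 71 points limit; the wastewater is Schedule-A-only). But: (e) is engaged — a current General Declaration is held. Exception (a) does not apply.
Exception (b)'s conditions are all satisfied: average daily discharge volume is 350 litres, below the 440 litres limit; a current Standing Clearance is held. Turning to paragraph (f): (f) operates against (b): aggregate throughput is 7,320 units, below the 7,570 units limit. So (b) is unavailable.
Exception (c) does not apply: the facility operates on a continuous process.
All of (d)'s requirements are met (a current Standing Declaration is held; discharge occurs on no more than two days per week). But applying paragraphs (h)–(m): (h) operates against (d): the qualifying period is 295 days, less than the 320 days limit. (i) applies (the plant is within 200 m of a designated waterway), but is displaced by (j): (j) operates against (i): a current Annual Approval is held. (k) would limit (j) — the reference index is 381, less than the 408 limit — but (l) sets (k) aside: (l) operates against (k): discharge temperature exceeds 35 °C. (m), which would lift (l), is not engaged — no current Annual Clearance is held. Exception (d) does not apply.
No exception is made out. Tomás's plant falls within the general rule.

Yes — Tomás's plant must register with the Waste Registry.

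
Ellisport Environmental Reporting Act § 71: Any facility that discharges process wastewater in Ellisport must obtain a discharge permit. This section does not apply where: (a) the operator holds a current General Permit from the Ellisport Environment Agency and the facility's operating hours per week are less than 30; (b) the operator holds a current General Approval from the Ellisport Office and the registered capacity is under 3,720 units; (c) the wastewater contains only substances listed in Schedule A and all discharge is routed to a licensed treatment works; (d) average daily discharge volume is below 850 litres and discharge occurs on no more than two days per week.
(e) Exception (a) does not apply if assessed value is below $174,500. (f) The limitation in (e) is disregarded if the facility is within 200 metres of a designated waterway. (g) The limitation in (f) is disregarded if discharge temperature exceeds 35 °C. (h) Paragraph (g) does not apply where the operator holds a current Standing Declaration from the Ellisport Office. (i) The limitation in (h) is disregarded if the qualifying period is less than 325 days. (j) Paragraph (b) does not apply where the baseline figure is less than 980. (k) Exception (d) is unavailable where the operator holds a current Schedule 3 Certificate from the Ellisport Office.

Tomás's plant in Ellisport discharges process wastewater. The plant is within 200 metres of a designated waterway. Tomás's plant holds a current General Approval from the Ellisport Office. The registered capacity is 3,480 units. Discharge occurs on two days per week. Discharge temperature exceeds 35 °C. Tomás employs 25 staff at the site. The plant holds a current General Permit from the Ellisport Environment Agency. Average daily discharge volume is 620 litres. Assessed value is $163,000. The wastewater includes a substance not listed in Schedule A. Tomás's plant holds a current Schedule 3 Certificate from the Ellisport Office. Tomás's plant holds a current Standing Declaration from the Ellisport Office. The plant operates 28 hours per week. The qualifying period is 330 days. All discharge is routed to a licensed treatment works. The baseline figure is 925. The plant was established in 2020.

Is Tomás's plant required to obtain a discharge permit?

All of (a)'s requirements are met (a current General Permit is held; the facility's operating hours per week are 28, less than the 30 limit). Considering the limiting provisions: (e) would limit (a) — assessed value is $163,000, below the $174,500 limit — but (f) sets (e) aside: (f) operates against (e): the plant is within 200 m of a designated waterway. (g) would limit (f) — discharge temperature exceeds 35 °C — but (h) sets (g) aside: (h) operates against (g): a current Standing Declaration is held. (i) does not operate here (the qualifying period is 330 days, not less than 325 days), so (h) stands. So (a) applies.
Exception (b): a current General Approval is held; the registered capacity is 3,480 units, under the 3,720 units limit — every condition holds. However, paragraph (j) must be considered: (j) is engaged — the baseline figure is 925, less than the 980 limit. (b) is therefore removed.
Exception (c) requires that the wastewater contains only substances listed in Schedule A; but the wastewater includes a non-Schedule-A substance, so (c) is unavailable.
All of (d)'s requirements are met (average daily discharge volume is 620 litres, below the 850 litres limit; discharge occurs on no more than two days per week). However, paragraph (k) must be considered: (k) operates against (d): a current Schedule 3 Certificate is held. Exception (d) does not apply.

No — exception (a) applies; Tomás's plant is not required to obtain a discharge permit.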